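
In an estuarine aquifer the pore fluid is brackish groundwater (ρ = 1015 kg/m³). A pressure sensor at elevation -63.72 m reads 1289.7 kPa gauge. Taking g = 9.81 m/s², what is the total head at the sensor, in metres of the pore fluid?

ψ = P/(ρg) = 1289.7×1000 / (1015 × 9.81) = 129.53 m.
h = z + ψ = -63.72 + 129.53 = 65.81 m.

h ≈ 65.81 m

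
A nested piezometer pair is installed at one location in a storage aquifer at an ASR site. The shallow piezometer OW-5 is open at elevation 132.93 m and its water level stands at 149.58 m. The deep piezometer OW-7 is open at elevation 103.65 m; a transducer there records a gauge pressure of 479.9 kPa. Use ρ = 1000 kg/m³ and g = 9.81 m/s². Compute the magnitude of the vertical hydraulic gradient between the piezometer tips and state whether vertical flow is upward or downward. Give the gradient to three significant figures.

|i_v| ≈ 0.102; vertical flow is upward

Total head at OW-5: h = 149.58 m (water level in the standpipe).
Pressure head at OW-7: ψ = P/(ρg) = 479.9×1000 / (1000 × 9.81) = 48.92 m.
Total head at OW-7: h = z + ψ = 103.65 + 48.92 = 152.57 m.
Δh = h(OW-5) − h(OW-7) = 149.58 − 152.57 = -2.99 m.
Vertical separation Δz = 132.93 − 103.65 = 29.28 m.
|i_v| = |Δh| / Δz = 2.99 / 29.28 = 0.102.
Head is higher in the deep piezometer, so vertical flow is upward (discharge condition).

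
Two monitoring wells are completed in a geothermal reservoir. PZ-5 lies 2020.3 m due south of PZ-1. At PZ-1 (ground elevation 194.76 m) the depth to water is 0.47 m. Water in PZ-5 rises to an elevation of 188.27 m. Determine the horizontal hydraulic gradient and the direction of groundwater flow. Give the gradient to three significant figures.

i ≈ 0.00298; groundwater flows toward the south

Total head at PZ-1: h = 194.76 − 0.47 = 194.29 m.
Total head at PZ-5: h = 188.27 m (water level in the piezometer is the total head).
Head difference: h(PZ-1) − h(PZ-5) = 194.29 − 188.27 = 6.02 m.
Hydraulic gradient: i = |Δh| / L = 6.02 / 2020.3 = 0.00298.
Flow is from higher to lower head: from PZ-1 toward PZ-5, i.e. toward the south.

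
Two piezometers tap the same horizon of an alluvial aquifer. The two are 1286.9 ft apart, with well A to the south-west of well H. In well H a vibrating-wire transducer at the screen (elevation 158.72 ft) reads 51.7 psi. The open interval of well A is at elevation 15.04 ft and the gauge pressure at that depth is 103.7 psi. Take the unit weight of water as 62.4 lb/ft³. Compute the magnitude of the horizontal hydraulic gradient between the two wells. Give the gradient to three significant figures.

i ≈ 0.0184

Pressure head at well H: ψ = 144·P/γ = 144 × 51.7 / 62.4 = 119.31 ft.
Total head at well H: h = z + ψ = 158.72 + 119.31 = 278.03 ft.
Pressure head at well A: ψ = 144·P/γ = 144 × 103.7 / 62.4 = 239.31 ft.
Total head at well A: h = z + ψ = 15.04 + 239.31 = 254.35 ft.
Head difference: h(well H) − h(well A) = 278.03 − 254.35 = 23.68 ft.
Hydraulic gradient: i = |Δh| / L = 23.68 / 1286.9 = 0.0184.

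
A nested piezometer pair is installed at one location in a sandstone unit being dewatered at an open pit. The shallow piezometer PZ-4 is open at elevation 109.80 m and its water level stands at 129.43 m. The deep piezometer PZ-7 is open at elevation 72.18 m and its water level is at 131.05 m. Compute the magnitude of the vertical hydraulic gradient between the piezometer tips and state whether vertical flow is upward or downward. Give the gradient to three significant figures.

Total head at PZ-4: h = 129.43 m (water level in the standpipe).
Total head at PZ-7: h = 131.05 m.
Δh = h(PZ-4) − h(PZ-7) = 129.43 − 131.05 = -1.62 m.
Vertical separation Δz = 109.80 − 72.18 = 37.62 m.
|i_v| = |Δh| / Δz = 1.62 / 37.62 = 0.0431.
Head is higher in the deep piezometer, so vertical flow is upward (discharge condition).

|i_v| ≈ 0.0431; vertical flow is upward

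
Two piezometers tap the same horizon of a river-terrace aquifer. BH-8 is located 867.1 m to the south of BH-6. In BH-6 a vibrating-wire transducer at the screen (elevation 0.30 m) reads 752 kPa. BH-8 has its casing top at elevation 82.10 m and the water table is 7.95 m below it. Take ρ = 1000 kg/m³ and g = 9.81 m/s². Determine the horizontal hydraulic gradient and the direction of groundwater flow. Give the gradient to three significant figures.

i ≈ 0.00324; groundwater flows toward the south

Pressure head at BH-6: ψ = P/(ρg) = 752×1000 / (1000 × 9.81) = 76.66 m.
Total head at BH-6: h = z + ψ = 0.30 + 76.66 = 76.96 m.
Total head at BH-8: h = 82.10 − 7.95 = 74.15 m.
Head difference: h(BH-6) − h(BH-8) = 76.96 − 74.15 = 2.81 m.
Hydraulic gradient: i = |Δh| / L = 2.81 / 867.1 = 0.00324.
Flow is from higher to lower head: from BH-6 toward BH-8, i.e. toward the south.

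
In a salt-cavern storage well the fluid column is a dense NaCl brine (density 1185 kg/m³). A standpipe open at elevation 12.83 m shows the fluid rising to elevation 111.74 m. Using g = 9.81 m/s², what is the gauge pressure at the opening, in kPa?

Pressure head ψ = h − z = 111.74 − 12.83 = 98.91 m.
P = ρgψ = 1185 × 9.81 × 98.91 = 1149814 Pa ≈ 1150 kPa.

P ≈ 1150 kPa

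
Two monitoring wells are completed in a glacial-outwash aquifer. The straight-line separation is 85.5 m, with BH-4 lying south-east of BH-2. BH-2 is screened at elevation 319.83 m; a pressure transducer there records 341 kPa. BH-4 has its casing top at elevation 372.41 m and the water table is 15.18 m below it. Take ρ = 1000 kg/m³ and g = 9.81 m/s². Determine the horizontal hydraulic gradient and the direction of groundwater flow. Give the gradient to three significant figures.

i ≈ 0.0309; groundwater flows toward the north-west

Pressure head at BH-2: ψ = P/(ρg) = 341×1000 / (1000 × 9.81) = 34.76 m.
Total head at BH-2: h = z + ψ = 319.83 + 34.76 = 354.59 m.
Total head at BH-4: h = 372.41 − 15.18 = 357.23 m.
Head difference: h(BH-2) − h(BH-4) = 354.59 − 357.23 = -2.64 m.
Hydraulic gradient: i = |Δh| / L = 2.64 / 85.5 = 0.0309.
Flow is from higher to lower head: from BH-4 toward BH-2, i.e. toward the north-west.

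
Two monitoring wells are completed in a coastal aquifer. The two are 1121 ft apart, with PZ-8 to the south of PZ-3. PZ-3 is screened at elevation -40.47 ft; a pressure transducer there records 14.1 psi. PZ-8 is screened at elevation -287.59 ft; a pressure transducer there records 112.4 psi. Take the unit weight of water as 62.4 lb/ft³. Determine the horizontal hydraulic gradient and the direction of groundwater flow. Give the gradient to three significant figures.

i ≈ 0.0181; groundwater flows toward the south

Pressure head at PZ-3: ψ = 144·P/γ = 144 × 14.1 / 62.4 = 32.54 ft.
Total head at PZ-3: h = z + ψ = -40.47 + 32.54 = -7.93 ft.
Pressure head at PZ-8: ψ = 144·P/γ = 144 × 112.4 / 62.4 = 259.38 ft.
Total head at PZ-8: h = z + ψ = -287.59 + 259.38 = -28.21 ft.
Head difference: h(PZ-3) − h(PZ-8) = -7.93 − (-28.21) = 20.28 ft.
Hydraulic gradient: i = |Δh| / L = 20.28 / 1121 = 0.0181.
Flow is from higher to lower head: from PZ-3 toward PZ-8, i.e. toward the south.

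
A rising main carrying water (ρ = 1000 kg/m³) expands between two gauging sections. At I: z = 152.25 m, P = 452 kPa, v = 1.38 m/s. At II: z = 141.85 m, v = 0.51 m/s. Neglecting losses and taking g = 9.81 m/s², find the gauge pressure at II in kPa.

Pressure head at I: ψ₁ = P₁/(ρg) = 452×1000 / (1000 × 9.81) = 46.08 m.
Velocity heads: v₁²/2g = 1.38²/19.62 = 0.097 m; v₂²/2g = 0.51²/19.62 = 0.013 m.
Total head H = z₁ + ψ₁ + v₁²/2g = 152.25 + 46.08 + 0.097 = 198.43 m.
ψ₂ = H − z₂ − v₂²/2g = 198.43 − 141.85 − 0.013 = 56.57 m.
P₂ = ρgψ₂ = 1000 × 9.81 × 56.57 ≈ 555 kPa.

P₂ ≈ 555 kPa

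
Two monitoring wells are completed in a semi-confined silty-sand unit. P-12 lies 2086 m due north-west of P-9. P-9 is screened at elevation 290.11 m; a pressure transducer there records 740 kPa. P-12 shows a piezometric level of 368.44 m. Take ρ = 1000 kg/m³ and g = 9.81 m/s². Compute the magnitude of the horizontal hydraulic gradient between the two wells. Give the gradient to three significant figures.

Pressure head at P-9: ψ = P/(ρg) = 740×1000 / (1000 × 9.81) = 75.43 m.
Total head at P-9: h = z + ψ = 290.11 + 75.43 = 365.54 m.
Total head at P-12: h = 368.44 m (water level in the piezometer is the total head).
Head difference: h(P-9) − h(P-12) = 365.54 − 368.44 = -2.90 m.
Hydraulic gradient: i = |Δh| / L = 2.90 / 2086 = 0.00139.

i ≈ 0.00139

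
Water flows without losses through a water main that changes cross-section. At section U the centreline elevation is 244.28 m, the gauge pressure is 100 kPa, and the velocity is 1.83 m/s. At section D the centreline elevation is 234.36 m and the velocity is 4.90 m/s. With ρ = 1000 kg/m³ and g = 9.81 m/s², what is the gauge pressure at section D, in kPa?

P₂ ≈ 187 kPa

Pressure head at U: ψ₁ = P₁/(ρg) = 100×1000 / (1000 × 9.81) = 10.19 m.
Velocity heads: v₁²/2g = 1.83²/19.62 = 0.171 m; v₂²/2g = 4.90²/19.62 = 1.224 m.
Total head H = z₁ + ψ₁ + v₁²/2g = 244.28 + 10.19 + 0.171 = 254.64 m.
ψ₂ = H − z₂ − v₂²/2g = 254.64 − 234.36 − 1.224 = 19.06 m.
P₂ = ρgψ₂ = 1000 × 9.81 × 19.06 ≈ 187 kPa.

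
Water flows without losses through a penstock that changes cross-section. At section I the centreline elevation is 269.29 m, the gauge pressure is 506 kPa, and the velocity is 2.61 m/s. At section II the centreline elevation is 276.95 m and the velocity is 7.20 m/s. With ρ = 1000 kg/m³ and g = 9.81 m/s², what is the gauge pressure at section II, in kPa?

P₂ ≈ 408 kPa

Pressure head at I: ψ₁ = P₁/(ρg) = 506×1000 / (1000 × 9.81) = 51.58 m.
Velocity heads: v₁²/2g = 2.61²/19.62 = 0.347 m; v₂²/2g = 7.20²/19.62 = 2.642 m.
Total head H = z₁ + ψ₁ + v₁²/2g = 269.29 + 51.58 + 0.347 = 321.22 m.
ψ₂ = H − z₂ − v₂²/2g = 321.22 − 276.95 − 2.642 = 41.63 m.
P₂ = ρgψ₂ = 1000 × 9.81 × 41.63 ≈ 408 kPa.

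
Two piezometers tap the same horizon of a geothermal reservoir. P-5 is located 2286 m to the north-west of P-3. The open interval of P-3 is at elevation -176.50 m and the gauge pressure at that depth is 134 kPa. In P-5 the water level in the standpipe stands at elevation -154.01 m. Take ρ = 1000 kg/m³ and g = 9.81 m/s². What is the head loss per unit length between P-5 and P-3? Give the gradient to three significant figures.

i ≈ 0.00386 m/m

Pressure head at P-3: ψ = P/(ρg) = 134×1000 / (1000 × 9.81) = 13.66 m.
Total head at P-3: h = z + ψ = -176.50 + 13.66 = -162.84 m.
Total head at P-5: h = -154.01 m (water level in the piezometer is the total head).
Head difference: h(P-3) − h(P-5) = -162.84 − (-154.01) = -8.83 m.
Hydraulic gradient: i = |Δh| / L = 8.83 / 2286 = 0.00386.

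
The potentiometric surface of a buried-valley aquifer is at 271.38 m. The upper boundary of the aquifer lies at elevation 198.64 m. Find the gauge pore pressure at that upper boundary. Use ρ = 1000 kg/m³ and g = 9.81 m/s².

Pressure head at the aquifer top: ψ = h − z = 271.38 − 198.64 = 72.74 m.
P = ρgψ = 1000 × 9.81 × 72.74 = 713579 Pa ≈ 714 kPa.

P ≈ 714 kPa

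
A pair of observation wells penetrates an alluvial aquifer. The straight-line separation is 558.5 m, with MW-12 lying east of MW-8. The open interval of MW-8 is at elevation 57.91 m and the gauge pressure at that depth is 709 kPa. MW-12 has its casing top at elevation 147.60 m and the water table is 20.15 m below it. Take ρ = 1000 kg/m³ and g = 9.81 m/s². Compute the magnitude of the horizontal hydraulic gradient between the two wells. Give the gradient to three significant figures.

Pressure head at MW-8: ψ = P/(ρg) = 709×1000 / (1000 × 9.81) = 72.27 m.
Total head at MW-8: h = z + ψ = 57.91 + 72.27 = 130.18 m.
Total head at MW-12: h = 147.60 − 20.15 = 127.45 m.
Head difference: h(MW-8) − h(MW-12) = 130.18 − 127.45 = 2.73 m.
Hydraulic gradient: i = |Δh| / L = 2.73 / 558.5 = 0.00489.

i ≈ 0.00489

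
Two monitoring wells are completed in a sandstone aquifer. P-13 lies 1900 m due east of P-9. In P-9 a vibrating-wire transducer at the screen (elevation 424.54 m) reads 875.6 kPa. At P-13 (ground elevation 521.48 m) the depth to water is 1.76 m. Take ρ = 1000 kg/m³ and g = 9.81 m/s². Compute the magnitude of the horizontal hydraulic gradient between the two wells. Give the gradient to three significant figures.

i ≈ 0.00312

Pressure head at P-9: ψ = P/(ρg) = 875.6×1000 / (1000 × 9.81) = 89.26 m.
Total head at P-9: h = z + ψ = 424.54 + 89.26 = 513.80 m.
Total head at P-13: h = 521.48 − 1.76 = 519.72 m.
Head difference: h(P-9) − h(P-13) = 513.80 − 519.72 = -5.92 m.
Hydraulic gradient: i = |Δh| / L = 5.92 / 1900 = 0.00312.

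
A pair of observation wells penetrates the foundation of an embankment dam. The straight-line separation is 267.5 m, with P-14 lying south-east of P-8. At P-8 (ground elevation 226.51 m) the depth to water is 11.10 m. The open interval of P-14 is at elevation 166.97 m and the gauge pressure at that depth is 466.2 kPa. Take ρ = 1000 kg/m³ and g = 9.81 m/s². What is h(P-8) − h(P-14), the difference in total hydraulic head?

Total head at P-8: h = 226.51 − 11.10 = 215.41 m.
Pressure head at P-14: ψ = P/(ρg) = 466.2×1000 / (1000 × 9.81) = 47.52 m.
Total head at P-14: h = z + ψ = 166.97 + 47.52 = 214.49 m.
Head difference: h(P-8) − h(P-14) = 215.41 − 214.49 = 0.92 m.

Δh ≈ 0.92 m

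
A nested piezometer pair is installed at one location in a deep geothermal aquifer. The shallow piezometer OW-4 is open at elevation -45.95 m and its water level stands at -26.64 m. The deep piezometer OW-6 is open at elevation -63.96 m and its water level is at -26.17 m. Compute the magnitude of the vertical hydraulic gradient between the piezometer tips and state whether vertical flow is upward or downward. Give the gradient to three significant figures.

|i_v| ≈ 0.0261; vertical flow is upward

Total head at OW-4: h = -26.64 m (water level in the standpipe).
Total head at OW-6: h = -26.17 m.
Δh = h(OW-4) − h(OW-6) = -26.64 − (-26.17) = -0.47 m.
Vertical separation Δz = -45.95 − (-63.96) = 18.01 m.
|i_v| = |Δh| / Δz = 0.47 / 18.01 = 0.0261.
Head is higher in the deep piezometer, so vertical flow is upward (discharge condition).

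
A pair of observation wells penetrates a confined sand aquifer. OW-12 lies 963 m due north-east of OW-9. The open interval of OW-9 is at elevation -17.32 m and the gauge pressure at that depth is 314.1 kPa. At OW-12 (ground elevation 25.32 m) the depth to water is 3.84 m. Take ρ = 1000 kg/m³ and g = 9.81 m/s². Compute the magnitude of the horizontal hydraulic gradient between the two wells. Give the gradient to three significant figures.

i ≈ 0.00704

Pressure head at OW-9: ψ = P/(ρg) = 314.1×1000 / (1000 × 9.81) = 32.02 m.
Total head at OW-9: h = z + ψ = -17.32 + 32.02 = 14.70 m.
Total head at OW-12: h = 25.32 − 3.84 = 21.48 m.
Head difference: h(OW-9) − h(OW-12) = 14.70 − 21.48 = -6.78 m.
Hydraulic gradient: i = |Δh| / L = 6.78 / 963 = 0.00704.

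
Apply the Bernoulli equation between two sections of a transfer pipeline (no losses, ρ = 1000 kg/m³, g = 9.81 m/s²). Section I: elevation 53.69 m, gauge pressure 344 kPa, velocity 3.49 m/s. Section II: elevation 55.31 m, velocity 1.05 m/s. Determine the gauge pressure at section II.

Pressure head at I: ψ₁ = P₁/(ρg) = 344×1000 / (1000 × 9.81) = 35.07 m.
Velocity heads: v₁²/2g = 3.49²/19.62 = 0.621 m; v₂²/2g = 1.05²/19.62 = 0.056 m.
Total head H = z₁ + ψ₁ + v₁²/2g = 53.69 + 35.07 + 0.621 = 89.38 m.
ψ₂ = H − z₂ − v₂²/2g = 89.38 − 55.31 − 0.056 = 34.01 m.
P₂ = ρgψ₂ = 1000 × 9.81 × 34.01 ≈ 334 kPa.

P₂ ≈ 334 kPa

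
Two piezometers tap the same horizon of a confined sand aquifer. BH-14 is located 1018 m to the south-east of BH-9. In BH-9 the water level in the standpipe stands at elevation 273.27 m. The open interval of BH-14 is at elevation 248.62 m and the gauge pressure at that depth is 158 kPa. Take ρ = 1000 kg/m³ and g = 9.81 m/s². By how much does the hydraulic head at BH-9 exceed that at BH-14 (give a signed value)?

Δh ≈ 8.54 m

Total head at BH-9: h = 273.27 m (water level in the piezometer is the total head).
Pressure head at BH-14: ψ = P/(ρg) = 158×1000 / (1000 × 9.81) = 16.11 m.
Total head at BH-14: h = z + ψ = 248.62 + 16.11 = 264.73 m.
Head difference: h(BH-9) − h(BH-14) = 273.27 − 264.73 = 8.54 m.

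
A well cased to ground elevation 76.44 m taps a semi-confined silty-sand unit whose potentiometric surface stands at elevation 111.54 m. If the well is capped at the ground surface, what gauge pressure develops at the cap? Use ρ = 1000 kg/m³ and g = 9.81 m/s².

P ≈ 344 kPa

Head above the cap: Δh = 111.54 − 76.44 = 35.10 m.
P = ρgΔh = 1000 × 9.81 × 35.10 = 344331 Pa ≈ 344 kPa.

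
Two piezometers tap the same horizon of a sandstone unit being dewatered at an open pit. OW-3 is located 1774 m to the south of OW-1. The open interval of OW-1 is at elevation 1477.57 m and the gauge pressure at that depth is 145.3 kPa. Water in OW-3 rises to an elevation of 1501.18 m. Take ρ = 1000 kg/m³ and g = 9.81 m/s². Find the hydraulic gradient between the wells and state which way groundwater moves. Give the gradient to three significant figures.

Pressure head at OW-1: ψ = P/(ρg) = 145.3×1000 / (1000 × 9.81) = 14.81 m.
Total head at OW-1: h = z + ψ = 1477.57 + 14.81 = 1492.38 m.
Total head at OW-3: h = 1501.18 m (water level in the piezometer is the total head).
Head difference: h(OW-1) − h(OW-3) = 1492.38 − 1501.18 = -8.80 m.
Hydraulic gradient: i = |Δh| / L = 8.80 / 1774 = 0.00496.
Flow is from higher to lower head: from OW-3 toward OW-1, i.e. toward the north.

i ≈ 0.00496; groundwater flows toward the north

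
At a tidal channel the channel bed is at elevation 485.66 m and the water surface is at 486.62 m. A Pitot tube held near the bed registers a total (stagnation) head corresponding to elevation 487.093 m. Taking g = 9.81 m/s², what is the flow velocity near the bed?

v ≈ 3.05 m/s

Near the bed, under hydrostatic conditions, the piezometric head (z + ψ) equals the free-surface elevation, 486.62 m.
Velocity head = total − piezometric = 487.093 − 486.62 = 0.473 m.
v = √(2g·h_v) = √(2 × 9.81 × 0.473) = 3.05 m/s.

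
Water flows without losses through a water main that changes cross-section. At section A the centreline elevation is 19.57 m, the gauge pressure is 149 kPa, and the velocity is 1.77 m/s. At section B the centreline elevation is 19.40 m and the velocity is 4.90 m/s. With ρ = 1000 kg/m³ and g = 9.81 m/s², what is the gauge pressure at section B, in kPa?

Pressure head at A: ψ₁ = P₁/(ρg) = 149×1000 / (1000 × 9.81) = 15.19 m.
Velocity heads: v₁²/2g = 1.77²/19.62 = 0.160 m; v₂²/2g = 4.90²/19.62 = 1.224 m.
Total head H = z₁ + ψ₁ + v₁²/2g = 19.57 + 15.19 + 0.160 = 34.92 m.
ψ₂ = H − z₂ − v₂²/2g = 34.92 − 19.40 − 1.224 = 14.30 m.
P₂ = ρgψ₂ = 1000 × 9.81 × 14.30 ≈ 140 kPa.

P₂ ≈ 140 kPa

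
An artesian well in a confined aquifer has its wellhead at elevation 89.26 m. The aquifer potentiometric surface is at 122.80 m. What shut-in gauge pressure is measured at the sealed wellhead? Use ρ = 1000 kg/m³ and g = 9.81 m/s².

Head above the cap: Δh = 122.80 − 89.26 = 33.54 m.
P = ρgΔh = 1000 × 9.81 × 33.54 = 329027 Pa ≈ 329 kPa.

P ≈ 329 kPa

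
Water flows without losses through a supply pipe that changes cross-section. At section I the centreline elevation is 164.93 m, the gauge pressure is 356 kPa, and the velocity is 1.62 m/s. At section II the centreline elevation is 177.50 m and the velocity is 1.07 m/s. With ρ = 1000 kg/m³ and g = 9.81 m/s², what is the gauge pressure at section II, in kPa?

Pressure head at I: ψ₁ = P₁/(ρg) = 356×1000 / (1000 × 9.81) = 36.29 m.
Velocity heads: v₁²/2g = 1.62²/19.62 = 0.134 m; v₂²/2g = 1.07²/19.62 = 0.058 m.
Total head H = z₁ + ψ₁ + v₁²/2g = 164.93 + 36.29 + 0.134 = 201.35 m.
ψ₂ = H − z₂ − v₂²/2g = 201.35 − 177.50 − 0.058 = 23.79 m.
P₂ = ρgψ₂ = 1000 × 9.81 × 23.79 ≈ 233 kPa.

P₂ ≈ 233 kPa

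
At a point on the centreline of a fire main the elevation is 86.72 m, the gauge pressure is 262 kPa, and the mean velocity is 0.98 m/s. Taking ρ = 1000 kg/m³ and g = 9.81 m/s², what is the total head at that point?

Pressure head ψ = P/(ρg) = 262×1000 / (1000 × 9.81) = 26.71 m.
Velocity head = v²/(2g) = 0.98² / (2 × 9.81) = 0.049 m.
h = z + ψ + v²/(2g) = 86.72 + 26.71 + 0.049 = 113.48 m.

h ≈ 113.48 m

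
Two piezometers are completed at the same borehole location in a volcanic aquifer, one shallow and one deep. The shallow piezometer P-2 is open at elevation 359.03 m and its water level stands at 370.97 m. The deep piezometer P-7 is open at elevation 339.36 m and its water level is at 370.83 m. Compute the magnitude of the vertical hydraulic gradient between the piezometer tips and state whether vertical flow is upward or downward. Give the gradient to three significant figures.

|i_v| ≈ 0.00712; vertical flow is downward

Total head at P-2: h = 370.97 m (water level in the standpipe).
Total head at P-7: h = 370.83 m.
Δh = h(P-2) − h(P-7) = 370.97 − 370.83 = 0.14 m.
Vertical separation Δz = 359.03 − 339.36 = 19.67 m.
|i_v| = |Δh| / Δz = 0.14 / 19.67 = 0.00712.
Head is higher in the shallow piezometer, so vertical flow is downward (recharge condition).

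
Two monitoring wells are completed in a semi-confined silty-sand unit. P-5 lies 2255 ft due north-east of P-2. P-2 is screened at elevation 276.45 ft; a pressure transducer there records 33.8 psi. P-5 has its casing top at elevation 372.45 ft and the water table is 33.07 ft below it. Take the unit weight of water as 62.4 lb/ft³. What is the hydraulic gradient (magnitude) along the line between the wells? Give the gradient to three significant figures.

Pressure head at P-2: ψ = 144·P/γ = 144 × 33.8 / 62.4 = 78.00 ft.
Total head at P-2: h = z + ψ = 276.45 + 78.00 = 354.45 ft.
Total head at P-5: h = 372.45 − 33.07 = 339.38 ft.
Head difference: h(P-2) − h(P-5) = 354.45 − 339.38 = 15.07 ft.
Hydraulic gradient: i = |Δh| / L = 15.07 / 2255 = 0.00668.

i ≈ 0.00668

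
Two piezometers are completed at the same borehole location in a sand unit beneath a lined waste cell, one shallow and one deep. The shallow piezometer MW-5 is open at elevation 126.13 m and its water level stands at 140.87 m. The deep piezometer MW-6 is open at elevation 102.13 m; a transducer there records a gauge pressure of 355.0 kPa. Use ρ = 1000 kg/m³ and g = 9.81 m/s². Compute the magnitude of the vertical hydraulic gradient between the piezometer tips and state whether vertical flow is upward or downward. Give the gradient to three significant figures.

Total head at MW-5: h = 140.87 m (water level in the standpipe).
Pressure head at MW-6: ψ = P/(ρg) = 355.0×1000 / (1000 × 9.81) = 36.19 m.
Total head at MW-6: h = z + ψ = 102.13 + 36.19 = 138.32 m.
Δh = h(MW-5) − h(MW-6) = 140.87 − 138.32 = 2.55 m.
Vertical separation Δz = 126.13 − 102.13 = 24.00 m.
|i_v| = |Δh| / Δz = 2.55 / 24.00 = 0.106.
Head is higher in the shallow piezometer, so vertical flow is downward (recharge condition).

|i_v| ≈ 0.106; vertical flow is downward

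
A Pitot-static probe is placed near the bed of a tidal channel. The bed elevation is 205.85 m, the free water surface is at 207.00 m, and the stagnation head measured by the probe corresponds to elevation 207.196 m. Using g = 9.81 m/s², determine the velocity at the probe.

Near the bed, under hydrostatic conditions, the piezometric head (z + ψ) equals the free-surface elevation, 207.00 m.
Velocity head = total − piezometric = 207.196 − 207.00 = 0.196 m.
v = √(2g·h_v) = √(2 × 9.81 × 0.196) = 1.96 m/s.

v ≈ 1.96 m/s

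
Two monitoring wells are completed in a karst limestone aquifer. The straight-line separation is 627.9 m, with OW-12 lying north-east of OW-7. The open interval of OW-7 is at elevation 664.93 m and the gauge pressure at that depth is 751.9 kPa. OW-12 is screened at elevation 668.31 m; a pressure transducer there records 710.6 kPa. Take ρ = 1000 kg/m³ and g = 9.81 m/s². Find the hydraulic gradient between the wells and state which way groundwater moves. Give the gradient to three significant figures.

Pressure head at OW-7: ψ = P/(ρg) = 751.9×1000 / (1000 × 9.81) = 76.65 m.
Total head at OW-7: h = z + ψ = 664.93 + 76.65 = 741.58 m.
Pressure head at OW-12: ψ = P/(ρg) = 710.6×1000 / (1000 × 9.81) = 72.44 m.
Total head at OW-12: h = z + ψ = 668.31 + 72.44 = 740.75 m.
Head difference: h(OW-7) − h(OW-12) = 741.58 − 740.75 = 0.83 m.
Hydraulic gradient: i = |Δh| / L = 0.83 / 627.9 = 0.00132.
Flow is from higher to lower head: from OW-7 toward OW-12, i.e. toward the north-east.

i ≈ 0.00132; groundwater flows toward the north-east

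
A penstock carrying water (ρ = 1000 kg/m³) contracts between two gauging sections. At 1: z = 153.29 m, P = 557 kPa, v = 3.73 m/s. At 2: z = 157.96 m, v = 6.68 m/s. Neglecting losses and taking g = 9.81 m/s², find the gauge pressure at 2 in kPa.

Pressure head at 1: ψ₁ = P₁/(ρg) = 557×1000 / (1000 × 9.81) = 56.78 m.
Velocity heads: v₁²/2g = 3.73²/19.62 = 0.709 m; v₂²/2g = 6.68²/19.62 = 2.274 m.
Total head H = z₁ + ψ₁ + v₁²/2g = 153.29 + 56.78 + 0.709 = 210.78 m.
ψ₂ = H − z₂ − v₂²/2g = 210.78 − 157.96 − 2.274 = 50.55 m.
P₂ = ρgψ₂ = 1000 × 9.81 × 50.55 ≈ 496 kPa.

P₂ ≈ 496 kPa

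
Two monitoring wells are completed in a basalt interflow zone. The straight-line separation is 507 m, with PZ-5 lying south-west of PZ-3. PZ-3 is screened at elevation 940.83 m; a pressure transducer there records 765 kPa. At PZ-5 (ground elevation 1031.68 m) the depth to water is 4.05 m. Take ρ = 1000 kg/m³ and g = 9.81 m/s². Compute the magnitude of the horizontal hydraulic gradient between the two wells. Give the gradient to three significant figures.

i ≈ 0.0174

Pressure head at PZ-3: ψ = P/(ρg) = 765×1000 / (1000 × 9.81) = 77.98 m.
Total head at PZ-3: h = z + ψ = 940.83 + 77.98 = 1018.81 m.
Total head at PZ-5: h = 1031.68 − 4.05 = 1027.63 m.
Head difference: h(PZ-3) − h(PZ-5) = 1018.81 − 1027.63 = -8.82 m.
Hydraulic gradient: i = |Δh| / L = 8.82 / 507 = 0.0174.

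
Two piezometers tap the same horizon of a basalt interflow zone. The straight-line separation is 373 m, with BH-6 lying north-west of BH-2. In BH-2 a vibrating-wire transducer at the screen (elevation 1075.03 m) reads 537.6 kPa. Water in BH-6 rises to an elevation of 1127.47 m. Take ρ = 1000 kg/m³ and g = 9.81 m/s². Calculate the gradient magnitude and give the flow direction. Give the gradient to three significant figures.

i ≈ 0.00633; groundwater flows toward the north-west

Pressure head at BH-2: ψ = P/(ρg) = 537.6×1000 / (1000 × 9.81) = 54.80 m.
Total head at BH-2: h = z + ψ = 1075.03 + 54.80 = 1129.83 m.
Total head at BH-6: h = 1127.47 m (water level in the piezometer is the total head).
Head difference: h(BH-2) − h(BH-6) = 1129.83 − 1127.47 = 2.36 m.
Hydraulic gradient: i = |Δh| / L = 2.36 / 373 = 0.00633.
Flow is from higher to lower head: from BH-2 toward BH-6, i.e. toward the north-west.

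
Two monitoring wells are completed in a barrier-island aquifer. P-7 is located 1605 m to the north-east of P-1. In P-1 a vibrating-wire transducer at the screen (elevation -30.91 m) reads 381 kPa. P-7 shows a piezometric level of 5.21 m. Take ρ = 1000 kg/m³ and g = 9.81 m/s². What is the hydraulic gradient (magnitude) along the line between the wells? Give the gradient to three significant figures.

Pressure head at P-1: ψ = P/(ρg) = 381×1000 / (1000 × 9.81) = 38.84 m.
Total head at P-1: h = z + ψ = -30.91 + 38.84 = 7.93 m.
Total head at P-7: h = 5.21 m (water level in the piezometer is the total head).
Head difference: h(P-1) − h(P-7) = 7.93 − 5.21 = 2.72 m.
Hydraulic gradient: i = |Δh| / L = 2.72 / 1605 = 0.00169.

i ≈ 0.00169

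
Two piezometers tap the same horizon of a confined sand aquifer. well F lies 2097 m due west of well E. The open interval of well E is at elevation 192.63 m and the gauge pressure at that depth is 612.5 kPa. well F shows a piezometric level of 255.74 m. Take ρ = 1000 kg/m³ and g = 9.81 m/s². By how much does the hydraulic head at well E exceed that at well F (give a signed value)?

Pressure head at well E: ψ = P/(ρg) = 612.5×1000 / (1000 × 9.81) = 62.44 m.
Total head at well E: h = z + ψ = 192.63 + 62.44 = 255.07 m.
Total head at well F: h = 255.74 m (water level in the piezometer is the total head).
Head difference: h(well E) − h(well F) = 255.07 − 255.74 = -0.67 m.

Δh ≈ -0.67 m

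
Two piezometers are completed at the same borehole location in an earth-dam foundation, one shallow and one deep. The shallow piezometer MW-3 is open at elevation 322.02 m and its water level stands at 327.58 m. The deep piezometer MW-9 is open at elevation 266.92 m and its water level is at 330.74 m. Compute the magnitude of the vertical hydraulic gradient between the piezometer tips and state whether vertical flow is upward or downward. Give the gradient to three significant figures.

|i_v| ≈ 0.0574; vertical flow is upward

Total head at MW-3: h = 327.58 m (water level in the standpipe).
Total head at MW-9: h = 330.74 m.
Δh = h(MW-3) − h(MW-9) = 327.58 − 330.74 = -3.16 m.
Vertical separation Δz = 322.02 − 266.92 = 55.10 m.
|i_v| = |Δh| / Δz = 3.16 / 55.10 = 0.0574.
Head is higher in the deep piezometer, so vertical flow is upward (discharge condition).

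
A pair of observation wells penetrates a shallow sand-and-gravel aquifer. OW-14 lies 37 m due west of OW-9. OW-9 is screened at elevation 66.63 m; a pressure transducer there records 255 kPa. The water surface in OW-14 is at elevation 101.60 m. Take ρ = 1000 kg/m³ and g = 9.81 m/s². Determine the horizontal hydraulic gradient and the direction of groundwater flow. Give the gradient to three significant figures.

i ≈ 0.243; groundwater flows toward the east

Pressure head at OW-9: ψ = P/(ρg) = 255×1000 / (1000 × 9.81) = 25.99 m.
Total head at OW-9: h = z + ψ = 66.63 + 25.99 = 92.62 m.
Total head at OW-14: h = 101.60 m (water level in the piezometer is the total head).
Head difference: h(OW-9) − h(OW-14) = 92.62 − 101.60 = -8.98 m.
Hydraulic gradient: i = |Δh| / L = 8.98 / 37 = 0.243.
Flow is from higher to lower head: from OW-14 toward OW-9, i.e. toward the east.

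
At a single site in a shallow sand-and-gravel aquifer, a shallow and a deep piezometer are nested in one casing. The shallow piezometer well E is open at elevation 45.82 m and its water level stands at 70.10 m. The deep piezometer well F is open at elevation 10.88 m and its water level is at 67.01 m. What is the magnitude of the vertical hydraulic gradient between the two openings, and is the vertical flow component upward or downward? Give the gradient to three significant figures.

Total head at well E: h = 70.10 m (water level in the standpipe).
Total head at well F: h = 67.01 m.
Δh = h(well E) − h(well F) = 70.10 − 67.01 = 3.09 m.
Vertical separation Δz = 45.82 − 10.88 = 34.94 m.
|i_v| = |Δh| / Δz = 3.09 / 34.94 = 0.0884.
Head is higher in the shallow piezometer, so vertical flow is downward (recharge condition).

|i_v| ≈ 0.0884; vertical flow is downward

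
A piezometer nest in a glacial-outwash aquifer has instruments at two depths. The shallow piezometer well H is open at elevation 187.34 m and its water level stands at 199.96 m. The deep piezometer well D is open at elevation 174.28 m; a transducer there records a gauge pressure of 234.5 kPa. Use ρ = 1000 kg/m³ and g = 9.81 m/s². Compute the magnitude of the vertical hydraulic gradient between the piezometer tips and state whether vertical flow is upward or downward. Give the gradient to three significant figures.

|i_v| ≈ 0.136; vertical flow is downward

Total head at well H: h = 199.96 m (water level in the standpipe).
Pressure head at well D: ψ = P/(ρg) = 234.5×1000 / (1000 × 9.81) = 23.90 m.
Total head at well D: h = z + ψ = 174.28 + 23.90 = 198.18 m.
Δh = h(well H) − h(well D) = 199.96 − 198.18 = 1.78 m.
Vertical separation Δz = 187.34 − 174.28 = 13.06 m.
|i_v| = |Δh| / Δz = 1.78 / 13.06 = 0.136.
Head is higher in the shallow piezometer, so vertical flow is downward (recharge condition).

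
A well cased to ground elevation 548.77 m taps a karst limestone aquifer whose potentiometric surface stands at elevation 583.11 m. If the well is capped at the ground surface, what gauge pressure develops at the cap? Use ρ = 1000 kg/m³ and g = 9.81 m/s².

P ≈ 337 kPa

Head above the cap: Δh = 583.11 − 548.77 = 34.34 m.
P = ρgΔh = 1000 × 9.81 × 34.34 = 336875 Pa ≈ 337 kPa.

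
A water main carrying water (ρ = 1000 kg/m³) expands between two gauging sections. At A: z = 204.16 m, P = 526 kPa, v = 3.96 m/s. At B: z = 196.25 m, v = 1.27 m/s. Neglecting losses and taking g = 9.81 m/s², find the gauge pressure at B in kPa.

Pressure head at A: ψ₁ = P₁/(ρg) = 526×1000 / (1000 × 9.81) = 53.62 m.
Velocity heads: v₁²/2g = 3.96²/19.62 = 0.799 m; v₂²/2g = 1.27²/19.62 = 0.082 m.
Total head H = z₁ + ψ₁ + v₁²/2g = 204.16 + 53.62 + 0.799 = 258.58 m.
ψ₂ = H − z₂ − v₂²/2g = 258.58 − 196.25 − 0.082 = 62.25 m.
P₂ = ρgψ₂ = 1000 × 9.81 × 62.25 ≈ 611 kPa.

P₂ ≈ 611 kPa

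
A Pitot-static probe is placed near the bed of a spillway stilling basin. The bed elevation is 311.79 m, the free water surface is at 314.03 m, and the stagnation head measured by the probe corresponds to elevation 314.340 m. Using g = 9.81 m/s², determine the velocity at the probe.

v ≈ 2.47 m/s

Near the bed, under hydrostatic conditions, the piezometric head (z + ψ) equals the free-surface elevation, 314.03 m.
Velocity head = total − piezometric = 314.340 − 314.03 = 0.310 m.
v = √(2g·h_v) = √(2 × 9.81 × 0.310) = 2.47 m/s.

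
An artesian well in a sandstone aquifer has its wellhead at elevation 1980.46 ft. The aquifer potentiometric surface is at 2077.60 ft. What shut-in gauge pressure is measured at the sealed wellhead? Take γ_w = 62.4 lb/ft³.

P ≈ 42.1 psi

Head above the cap: Δh = 2077.60 − 1980.46 = 97.14 ft.
P = γΔh/144 = 62.4 × 97.14 / 144 = 42.1 psi.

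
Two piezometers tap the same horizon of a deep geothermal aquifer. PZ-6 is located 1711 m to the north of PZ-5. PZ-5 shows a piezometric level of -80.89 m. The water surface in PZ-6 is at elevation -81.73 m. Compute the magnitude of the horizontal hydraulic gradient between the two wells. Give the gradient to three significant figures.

i ≈ 0.000491

Total head at PZ-5: h = -80.89 m (water level in the piezometer is the total head).
Total head at PZ-6: h = -81.73 m (water level in the piezometer is the total head).
Head difference: h(PZ-5) − h(PZ-6) = -80.89 − (-81.73) = 0.84 m.
Hydraulic gradient: i = |Δh| / L = 0.84 / 1711 = 0.000491.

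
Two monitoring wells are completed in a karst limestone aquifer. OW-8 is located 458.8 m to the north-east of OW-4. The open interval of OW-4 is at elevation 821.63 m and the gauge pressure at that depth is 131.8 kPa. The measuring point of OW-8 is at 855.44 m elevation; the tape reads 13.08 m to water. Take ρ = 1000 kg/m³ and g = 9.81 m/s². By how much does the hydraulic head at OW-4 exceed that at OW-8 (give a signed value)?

Δh ≈ -7.29 m

Pressure head at OW-4: ψ = P/(ρg) = 131.8×1000 / (1000 × 9.81) = 13.44 m.
Total head at OW-4: h = z + ψ = 821.63 + 13.44 = 835.07 m.
Total head at OW-8: h = 855.44 − 13.08 = 842.36 m.
Head difference: h(OW-4) − h(OW-8) = 835.07 − 842.36 = -7.29 m.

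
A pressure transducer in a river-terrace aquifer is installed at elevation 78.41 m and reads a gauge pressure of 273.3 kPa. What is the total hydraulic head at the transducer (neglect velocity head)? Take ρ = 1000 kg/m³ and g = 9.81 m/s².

ψ = P/(ρg) = 273.3×1000 / (1000 × 9.81) = 27.86 m.
h = z + ψ = 78.41 + 27.86 = 106.27 m.

h ≈ 106.27 m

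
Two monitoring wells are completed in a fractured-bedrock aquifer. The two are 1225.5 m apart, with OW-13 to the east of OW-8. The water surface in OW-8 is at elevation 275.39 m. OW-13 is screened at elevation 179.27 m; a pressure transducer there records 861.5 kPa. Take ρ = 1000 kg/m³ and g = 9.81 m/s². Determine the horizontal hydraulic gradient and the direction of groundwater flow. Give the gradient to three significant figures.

i ≈ 0.00677; groundwater flows toward the east

Total head at OW-8: h = 275.39 m (water level in the piezometer is the total head).
Pressure head at OW-13: ψ = P/(ρg) = 861.5×1000 / (1000 × 9.81) = 87.82 m.
Total head at OW-13: h = z + ψ = 179.27 + 87.82 = 267.09 m.
Head difference: h(OW-8) − h(OW-13) = 275.39 − 267.09 = 8.30 m.
Hydraulic gradient: i = |Δh| / L = 8.30 / 1225.5 = 0.00677.
Flow is from higher to lower head: from OW-8 toward OW-13, i.e. toward the east.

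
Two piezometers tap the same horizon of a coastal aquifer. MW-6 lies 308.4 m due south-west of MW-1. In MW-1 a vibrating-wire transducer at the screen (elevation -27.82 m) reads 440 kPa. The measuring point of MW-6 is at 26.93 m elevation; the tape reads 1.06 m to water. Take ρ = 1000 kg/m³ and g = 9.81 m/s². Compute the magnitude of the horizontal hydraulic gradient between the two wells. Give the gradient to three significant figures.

i ≈ 0.0287

Pressure head at MW-1: ψ = P/(ρg) = 440×1000 / (1000 × 9.81) = 44.85 m.
Total head at MW-1: h = z + ψ = -27.82 + 44.85 = 17.03 m.
Total head at MW-6: h = 26.93 − 1.06 = 25.87 m.
Head difference: h(MW-1) − h(MW-6) = 17.03 − 25.87 = -8.84 m.
Hydraulic gradient: i = |Δh| / L = 8.84 / 308.4 = 0.0287.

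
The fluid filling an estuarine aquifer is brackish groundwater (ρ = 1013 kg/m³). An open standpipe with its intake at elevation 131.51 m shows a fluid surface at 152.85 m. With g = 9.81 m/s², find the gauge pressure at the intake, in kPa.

P ≈ 212 kPa

Pressure head ψ = h − z = 152.85 − 131.51 = 21.34 m.
P = ρgψ = 1013 × 9.81 × 21.34 = 212067 Pa ≈ 212 kPa.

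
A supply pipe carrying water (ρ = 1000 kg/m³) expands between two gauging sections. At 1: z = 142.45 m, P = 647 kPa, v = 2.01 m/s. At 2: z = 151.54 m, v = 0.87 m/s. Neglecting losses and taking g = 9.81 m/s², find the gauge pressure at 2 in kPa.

P₂ ≈ 559 kPa

Pressure head at 1: ψ₁ = P₁/(ρg) = 647×1000 / (1000 × 9.81) = 65.95 m.
Velocity heads: v₁²/2g = 2.01²/19.62 = 0.206 m; v₂²/2g = 0.87²/19.62 = 0.039 m.
Total head H = z₁ + ψ₁ + v₁²/2g = 142.45 + 65.95 + 0.206 = 208.61 m.
ψ₂ = H − z₂ − v₂²/2g = 208.61 − 151.54 − 0.039 = 57.03 m.
P₂ = ρgψ₂ = 1000 × 9.81 × 57.03 ≈ 559 kPa.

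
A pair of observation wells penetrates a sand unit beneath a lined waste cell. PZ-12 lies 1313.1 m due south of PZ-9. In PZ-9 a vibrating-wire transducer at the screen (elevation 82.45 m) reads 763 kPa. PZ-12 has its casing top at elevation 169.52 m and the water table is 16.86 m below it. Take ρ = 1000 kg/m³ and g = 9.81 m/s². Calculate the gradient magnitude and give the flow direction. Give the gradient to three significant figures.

Pressure head at PZ-9: ψ = P/(ρg) = 763×1000 / (1000 × 9.81) = 77.78 m.
Total head at PZ-9: h = z + ψ = 82.45 + 77.78 = 160.23 m.
Total head at PZ-12: h = 169.52 − 16.86 = 152.66 m.
Head difference: h(PZ-9) − h(PZ-12) = 160.23 − 152.66 = 7.57 m.
Hydraulic gradient: i = |Δh| / L = 7.57 / 1313.1 = 0.00576.
Flow is from higher to lower head: from PZ-9 toward PZ-12, i.e. toward the south.

i ≈ 0.00576; groundwater flows toward the south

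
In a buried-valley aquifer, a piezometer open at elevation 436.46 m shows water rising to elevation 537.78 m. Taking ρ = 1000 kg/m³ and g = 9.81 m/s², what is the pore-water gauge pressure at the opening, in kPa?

P ≈ 994 kPa

Pressure head ψ = h − z = 537.78 − 436.46 = 101.32 m.
P = ρgψ = 1000 × 9.81 × 101.32 = 993949 Pa ≈ 994 kPa.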